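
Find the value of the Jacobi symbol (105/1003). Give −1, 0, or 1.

-1

Reciprocity: 105 ≡ 1 and 1003 ≡ 3 (mod 4), so (105/1003) = +(1003/105).
Reduce top mod 105: now compute (58/105).
Pull out 2: since 105 ≡ 1 (mod 8), (2/105) = +1.
Reciprocity: 29 ≡ 1 and 105 ≡ 1 (mod 4), so (29/105) = +(105/29).
Reduce top mod 29: now compute (18/29).
Pull out 2: since 29 ≡ 5 (mod 8), (2/29) = -1.
Reciprocity: 9 ≡ 1 and 29 ≡ 1 (mod 4), so (9/29) = +(29/9).
Reduce top mod 9: now compute (2/9).
Pull out 2: since 9 ≡ 1 (mod 8), (2/9) = +1.
Reached (1/9) = 1. Collecting the sign flips along the way, the symbol is -1.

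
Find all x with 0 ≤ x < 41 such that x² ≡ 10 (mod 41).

41 ≡ 1 (mod 4), so we find a root by search.
Trying successive values, 16² = 256 ≡ 10 (mod 41). The other root is 41 − 16 = 25.

16, 25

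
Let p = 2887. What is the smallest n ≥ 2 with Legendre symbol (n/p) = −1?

3

(2/2887) = +1, so 2 is a residue.
(3/2887) = −1, so 3 is the smallest positive non-residue mod 2887.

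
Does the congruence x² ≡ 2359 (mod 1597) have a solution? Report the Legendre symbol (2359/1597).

First reduce: 2359 ≡ 762 (mod 1597).
Pull out 2: since 1597 ≡ 5 (mod 8), (2/1597) = -1.
Reciprocity: 381 ≡ 1 and 1597 ≡ 1 (mod 4), so (381/1597) = +(1597/381).
Reduce top mod 381: now compute (73/381).
Reciprocity: 73 ≡ 1 and 381 ≡ 1 (mod 4), so (73/381) = +(381/73).
Reduce top mod 73: now compute (16/73).
Pull out 2^4: since 73 ≡ 1 (mod 8), (2/73) = +1, so (2/73)^4 = +1.
Reached (1/73) = 1. Collecting the sign flips along the way, the symbol is -1.

-1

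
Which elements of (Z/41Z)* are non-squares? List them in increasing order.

3,6,7,11,12,13,14,15,17,19,22,24,26,27,28,29,30,34,35,38

Square k = 1,…,20 (k and 41−k give the same square):
1²=1, 2²=4, 3²=9, 4²=16, 5²=25, 6²=36, 7²≡8, 8²≡23, 9²≡40, 10²≡18, 11²≡39, 12²≡21, 13²≡5, 14²≡32, 15²≡20, 16²≡10, 17²≡2, 18²≡37, 19²≡33, 20²≡31 (mod 41).
The residues are {1, 2, 4, 5, 8, 9, 10, 16, 18, 20, 21, 23, 25, 31, 32, 33, 36, 37, 39, 40}; the non-residues are the remaining 20 nonzero classes.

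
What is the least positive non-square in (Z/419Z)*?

(2/419) = −1, so 2 is the smallest positive non-residue mod 419.

2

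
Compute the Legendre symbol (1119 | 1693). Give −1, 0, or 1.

Reciprocity: 1119 ≡ 3 and 1693 ≡ 1 (mod 4), so (1119/1693) = +(1693/1119).
Reduce top mod 1119: now compute (574/1119).
Pull out 2: since 1119 ≡ 7 (mod 8), (2/1119) = +1.
Reciprocity: 287 ≡ 3 and 1119 ≡ 3 (mod 4), so (287/1119) = −(1119/287).
Reduce top mod 287: now compute (258/287).
Pull out 2: since 287 ≡ 7 (mod 8), (2/287) = +1.
Reciprocity: 129 ≡ 1 and 287 ≡ 3 (mod 4), so (129/287) = +(287/129).
Reduce top mod 129: now compute (29/129).
Reciprocity: 29 ≡ 1 and 129 ≡ 1 (mod 4), so (29/129) = +(129/29).
Reduce top mod 29: now compute (13/29).
Reciprocity: 13 ≡ 1 and 29 ≡ 1 (mod 4), so (13/29) = +(29/13).
Reduce top mod 13: now compute (3/13).
Reciprocity: 3 ≡ 3 and 13 ≡ 1 (mod 4), so (3/13) = +(13/3).
Reduce top mod 3: now compute (1/3).
Reached (1/3) = 1. Collecting the sign flips along the way, the symbol is -1.

-1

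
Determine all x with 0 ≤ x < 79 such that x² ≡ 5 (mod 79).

Since 79 ≡ 3 (mod 4), a square root of 5 is 5^((79+1)/4) = 5^20 mod 79.
Repeated squaring: 5^2≡25, 5^4≡72, 5^8≡49, 5^16≡31 (mod 79).
5^20 = 5^(16+4) ≡ 20 (mod 79).
Check: 20² = 400 ≡ 5 (mod 79). The two roots are 20 and 59.

20, 59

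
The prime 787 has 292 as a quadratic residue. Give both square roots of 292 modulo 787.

237, 550

Since 787 ≡ 3 (mod 4), a square root of 292 is 292^((787+1)/4) = 292^197 mod 787.
Repeated squaring: 292^2≡268, 292^4≡207, 292^8≡351, 292^16≡429, 292^32≡670, 292^64≡310, 292^128≡86 (mod 787).
292^197 = 292^(128+64+4+1) ≡ 237 (mod 787).
Check: 237² = 56169 ≡ 292 (mod 787). The two roots are 237 and 550.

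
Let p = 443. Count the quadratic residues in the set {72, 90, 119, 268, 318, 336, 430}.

3

(72/443) = -1 → non-residue.
(90/443) = +1 → QR.
(119/443) = -1 → non-residue.
(268/443) = +1 → QR.
(318/443) = +1 → QR.
(336/443) = -1 → non-residue.
(430/443) = -1 → non-residue.
Total quadratic residues among the 7: 3.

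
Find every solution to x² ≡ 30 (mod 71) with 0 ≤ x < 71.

Since 71 ≡ 3 (mod 4), a square root of 30 is 30^((71+1)/4) = 30^18 mod 71.
Repeated squaring: 30^2≡48, 30^4≡32, 30^8≡30, 30^16≡48 (mod 71).
30^18 = 30^(16+2) ≡ 32 (mod 71).
Check: 32² = 1024 ≡ 30 (mod 71). The two roots are 32 and 39.

32, 39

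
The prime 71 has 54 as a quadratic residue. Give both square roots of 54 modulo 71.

Since 71 ≡ 3 (mod 4), a square root of 54 is 54^((71+1)/4) = 54^18 mod 71.
Repeated squaring: 54^2≡5, 54^4≡25, 54^8≡57, 54^16≡54 (mod 71).
54^18 = 54^(16+2) ≡ 57 (mod 71).
Check: 57² = 3249 ≡ 54 (mod 71). The two roots are 14 and 57.

14, 57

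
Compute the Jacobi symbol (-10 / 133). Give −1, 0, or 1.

1

First reduce: -10 ≡ 123 (mod 133).
Reciprocity: 123 ≡ 3 and 133 ≡ 1 (mod 4), so (123/133) = +(133/123).
Reduce top mod 123: now compute (10/123).
Pull out 2: since 123 ≡ 3 (mod 8), (2/123) = -1.
Reciprocity: 5 ≡ 1 and 123 ≡ 3 (mod 4), so (5/123) = +(123/5).
Reduce top mod 5: now compute (3/5).
Reciprocity: 3 ≡ 3 and 5 ≡ 1 (mod 4), so (3/5) = +(5/3).
Reduce top mod 3: now compute (2/3).
Pull out 2: since 3 ≡ 3 (mod 8), (2/3) = -1.
Reached (1/3) = 1. Collecting the sign flips along the way, the symbol is +1.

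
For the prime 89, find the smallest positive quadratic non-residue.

(2/89) = +1, so 2 is a residue.
(3/89) = −1, so 3 is the smallest positive non-residue mod 89.

3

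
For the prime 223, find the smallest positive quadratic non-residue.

3

(2/223) = +1, so 2 is a residue.
(3/223) = −1, so 3 is the smallest positive non-residue mod 223.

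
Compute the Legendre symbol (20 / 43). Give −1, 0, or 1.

-1

Pull out 2^2: since 43 ≡ 3 (mod 8), (2/43) = -1, so (2/43)^2 = +1.
Reciprocity: 5 ≡ 1 and 43 ≡ 3 (mod 4), so (5/43) = +(43/5).
Reduce top mod 5: now compute (3/5).
Reciprocity: 3 ≡ 3 and 5 ≡ 1 (mod 4), so (3/5) = +(5/3).
Reduce top mod 3: now compute (2/3).
Pull out 2: since 3 ≡ 3 (mod 8), (2/3) = -1.
Reached (1/3) = 1. Collecting the sign flips along the way, the symbol is -1.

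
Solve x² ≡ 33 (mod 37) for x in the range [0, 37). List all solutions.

12, 25

37 ≡ 1 (mod 4), so we find a root by search.
Trying successive values, 12² = 144 ≡ 33 (mod 37). The other root is 37 − 12 = 25.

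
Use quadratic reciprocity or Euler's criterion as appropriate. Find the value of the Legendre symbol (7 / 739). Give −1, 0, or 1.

Reciprocity: 7 ≡ 3 and 739 ≡ 3 (mod 4), so (7/739) = −(739/7).
Reduce top mod 7: now compute (4/7).
Pull out 2^2: since 7 ≡ 7 (mod 8), (2/7) = +1, so (2/7)^2 = +1.
Reached (1/7) = 1. Collecting the sign flips along the way, the symbol is -1.

-1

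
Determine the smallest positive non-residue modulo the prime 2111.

(2/2111) = +1, so 2 is a residue.
(3/2111) = +1, so 3 is a residue.
(4/2111) = +1, so 4 is a residue.
(5/2111) = +1, so 5 is a residue.
(6/2111) = +1, so 6 is a residue.
(7/2111) = −1, so 7 is the smallest positive non-residue mod 2111.

7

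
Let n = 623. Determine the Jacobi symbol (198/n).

1

Pull out 2: since 623 ≡ 7 (mod 8), (2/623) = +1.
Reciprocity: 99 ≡ 3 and 623 ≡ 3 (mod 4), so (99/623) = −(623/99).
Reduce top mod 99: now compute (29/99).
Reciprocity: 29 ≡ 1 and 99 ≡ 3 (mod 4), so (29/99) = +(99/29).
Reduce top mod 29: now compute (12/29).
Pull out 2^2: since 29 ≡ 5 (mod 8), (2/29) = -1, so (2/29)^2 = +1.
Reciprocity: 3 ≡ 3 and 29 ≡ 1 (mod 4), so (3/29) = +(29/3).
Reduce top mod 3: now compute (2/3).
Pull out 2: since 3 ≡ 3 (mod 8), (2/3) = -1.
Reached (1/3) = 1. Collecting the sign flips along the way, the symbol is +1.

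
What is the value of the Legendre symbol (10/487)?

Pull out 2: since 487 ≡ 7 (mod 8), (2/487) = +1.
Reciprocity: 5 ≡ 1 and 487 ≡ 3 (mod 4), so (5/487) = +(487/5).
Reduce top mod 5: now compute (2/5).
Pull out 2: since 5 ≡ 5 (mod 8), (2/5) = -1.
Reached (1/5) = 1. Collecting the sign flips along the way, the symbol is -1.

-1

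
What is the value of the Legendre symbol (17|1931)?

Reciprocity: 17 ≡ 1 and 1931 ≡ 3 (mod 4), so (17/1931) = +(1931/17).
Reduce top mod 17: now compute (10/17).
Pull out 2: since 17 ≡ 1 (mod 8), (2/17) = +1.
Reciprocity: 5 ≡ 1 and 17 ≡ 1 (mod 4), so (5/17) = +(17/5).
Reduce top mod 5: now compute (2/5).
Pull out 2: since 5 ≡ 5 (mod 8), (2/5) = -1.
Reached (1/5) = 1. Collecting the sign flips along the way, the symbol is -1.

-1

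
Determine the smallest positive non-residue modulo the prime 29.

(2/29) = −1, so 2 is the smallest positive non-residue mod 29.

2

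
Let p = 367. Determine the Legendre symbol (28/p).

1

Pull out 2^2: since 367 ≡ 7 (mod 8), (2/367) = +1, so (2/367)^2 = +1.
Reciprocity: 7 ≡ 3 and 367 ≡ 3 (mod 4), so (7/367) = −(367/7).
Reduce top mod 7: now compute (3/7).
Reciprocity: 3 ≡ 3 and 7 ≡ 3 (mod 4), so (3/7) = −(7/3).
Reduce top mod 3: now compute (1/3).
Reached (1/3) = 1. Collecting the sign flips along the way, the symbol is +1.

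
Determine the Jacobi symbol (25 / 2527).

1

Reciprocity: 25 ≡ 1 and 2527 ≡ 3 (mod 4), so (25/2527) = +(2527/25).
Reduce top mod 25: now compute (2/25).
Pull out 2: since 25 ≡ 1 (mod 8), (2/25) = +1.
Reached (1/25) = 1. Collecting the sign flips along the way, the symbol is +1.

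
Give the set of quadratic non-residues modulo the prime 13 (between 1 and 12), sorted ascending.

2,5,6,7,8,11

Square k = 1,…,6 (k and 13−k give the same square):
1²=1, 2²=4, 3²=9, 4²≡3, 5²≡12, 6²≡10 (mod 13).
The residues are {1, 3, 4, 9, 10, 12}; the non-residues are the remaining 6 nonzero classes.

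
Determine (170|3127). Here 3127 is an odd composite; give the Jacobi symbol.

-1

Pull out 2: since 3127 ≡ 7 (mod 8), (2/3127) = +1.
Reciprocity: 85 ≡ 1 and 3127 ≡ 3 (mod 4), so (85/3127) = +(3127/85).
Reduce top mod 85: now compute (67/85).
Reciprocity: 67 ≡ 3 and 85 ≡ 1 (mod 4), so (67/85) = +(85/67).
Reduce top mod 67: now compute (18/67).
Pull out 2: since 67 ≡ 3 (mod 8), (2/67) = -1.
Reciprocity: 9 ≡ 1 and 67 ≡ 3 (mod 4), so (9/67) = +(67/9).
Reduce top mod 9: now compute (4/9).
Pull out 2^2: since 9 ≡ 1 (mod 8), (2/9) = +1, so (2/9)^2 = +1.
Reached (1/9) = 1. Collecting the sign flips along the way, the symbol is -1.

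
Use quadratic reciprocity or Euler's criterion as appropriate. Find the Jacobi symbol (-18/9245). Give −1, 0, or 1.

First reduce: -18 ≡ 9227 (mod 9245).
Reciprocity: 9227 ≡ 3 and 9245 ≡ 1 (mod 4), so (9227/9245) = +(9245/9227).
Reduce top mod 9227: now compute (18/9227).
Pull out 2: since 9227 ≡ 3 (mod 8), (2/9227) = -1.
Reciprocity: 9 ≡ 1 and 9227 ≡ 3 (mod 4), so (9/9227) = +(9227/9).
Reduce top mod 9: now compute (2/9).
Pull out 2: since 9 ≡ 1 (mod 8), (2/9) = +1.
Reached (1/9) = 1. Collecting the sign flips along the way, the symbol is -1.

-1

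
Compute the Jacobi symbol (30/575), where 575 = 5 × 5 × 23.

Pull out 2: since 575 ≡ 7 (mod 8), (2/575) = +1.
Reciprocity: 15 ≡ 3 and 575 ≡ 3 (mod 4), so (15/575) = −(575/15).
Reduce top mod 15: now compute (5/15).
Reciprocity: 5 ≡ 1 and 15 ≡ 3 (mod 4), so (5/15) = +(15/5).
Reduce top mod 5: now compute (0/5).
Top reduces to 0: gcd > 1, so the symbol is 0.

0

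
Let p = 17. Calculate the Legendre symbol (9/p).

Euler's criterion: (9/17) ≡ 9^8 (mod 17).
9^2 ≡ 13 (mod 17)
9^4 ≡ 16 (mod 17)
9^8 ≡ 1 (mod 17)
9^8 = 9^(8) ≡ 1 (mod 17).
Result is 1, so (9/17) = 1.

1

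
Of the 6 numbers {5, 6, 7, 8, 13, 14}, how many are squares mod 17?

2

(5/17) = -1 → non-residue.
(6/17) = -1 → non-residue.
(7/17) = -1 → non-residue.
(8/17) = +1 → QR.
(13/17) = +1 → QR.
(14/17) = -1 → non-residue.
Total quadratic residues among the 6: 2.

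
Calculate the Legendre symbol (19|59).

1

Euler's criterion: (19/59) ≡ 19^29 (mod 59).
19^2 ≡ 7 (mod 59)
19^4 ≡ 49 (mod 59)
19^8 ≡ 41 (mod 59)
19^16 ≡ 29 (mod 59)
19^29 = 19^(16+8+4+1) ≡ 1 (mod 59).
Result is 1, so (19/59) = 1.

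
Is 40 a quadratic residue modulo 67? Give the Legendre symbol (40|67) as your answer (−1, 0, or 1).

1

Pull out 2^3: since 67 ≡ 3 (mod 8), (2/67) = -1, so (2/67)^3 = -1.
Reciprocity: 5 ≡ 1 and 67 ≡ 3 (mod 4), so (5/67) = +(67/5).
Reduce top mod 5: now compute (2/5).
Pull out 2: since 5 ≡ 5 (mod 8), (2/5) = -1.
Reached (1/5) = 1. Collecting the sign flips along the way, the symbol is +1.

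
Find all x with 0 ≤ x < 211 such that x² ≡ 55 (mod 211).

Since 211 ≡ 3 (mod 4), a square root of 55 is 55^((211+1)/4) = 55^53 mod 211.
Repeated squaring: 55^2≡71, 55^4≡188, 55^8≡107, 55^16≡55, 55^32≡71 (mod 211).
55^53 = 55^(32+16+4+1) ≡ 107 (mod 211).
Check: 107² = 11449 ≡ 55 (mod 211). The two roots are 104 and 107.

104, 107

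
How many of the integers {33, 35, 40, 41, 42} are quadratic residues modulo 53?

(33/53) = -1 → non-residue.
(35/53) = -1 → non-residue.
(40/53) = +1 → QR.
(41/53) = -1 → non-residue.
(42/53) = +1 → QR.
Total quadratic residues among the 5: 2.

2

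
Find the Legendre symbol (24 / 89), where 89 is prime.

Pull out 2^3: since 89 ≡ 1 (mod 8), (2/89) = +1, so (2/89)^3 = +1.
Reciprocity: 3 ≡ 3 and 89 ≡ 1 (mod 4), so (3/89) = +(89/3).
Reduce top mod 3: now compute (2/3).
Pull out 2: since 3 ≡ 3 (mod 8), (2/3) = -1.
Reached (1/3) = 1. Collecting the sign flips along the way, the symbol is -1.

-1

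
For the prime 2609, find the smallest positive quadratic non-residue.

3

(2/2609) = +1, so 2 is a residue.
(3/2609) = −1, so 3 is the smallest positive non-residue mod 2609.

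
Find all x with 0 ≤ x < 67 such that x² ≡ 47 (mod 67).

28, 39

Since 67 ≡ 3 (mod 4), a square root of 47 is 47^((67+1)/4) = 47^17 mod 67.
Repeated squaring: 47^2≡65, 47^4≡4, 47^8≡16, 47^16≡55 (mod 67).
47^17 = 47^(16+1) ≡ 39 (mod 67).
Check: 39² = 1521 ≡ 47 (mod 67). The two roots are 28 and 39.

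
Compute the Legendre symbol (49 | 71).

1

Euler's criterion: (49/71) ≡ 49^35 (mod 71).
49^2 ≡ 58 (mod 71)
49^4 ≡ 27 (mod 71)
49^8 ≡ 19 (mod 71)
49^16 ≡ 6 (mod 71)
49^32 ≡ 36 (mod 71)
49^35 = 49^(32+2+1) ≡ 1 (mod 71).
Result is 1, so (49/71) = 1.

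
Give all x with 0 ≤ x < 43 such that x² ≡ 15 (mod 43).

12, 31

Since 43 ≡ 3 (mod 4), a square root of 15 is 15^((43+1)/4) = 15^11 mod 43.
Repeated squaring: 15^2≡10, 15^4≡14, 15^8≡24 (mod 43).
15^11 = 15^(8+2+1) ≡ 31 (mod 43).
Check: 31² = 961 ≡ 15 (mod 43). The two roots are 12 and 31.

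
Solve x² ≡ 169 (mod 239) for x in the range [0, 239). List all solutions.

Since 239 ≡ 3 (mod 4), a square root of 169 is 169^((239+1)/4) = 169^60 mod 239.
Repeated squaring: 169^2≡120, 169^4≡60, 169^8≡15, 169^16≡225, 169^32≡196 (mod 239).
169^60 = 169^(32+16+8+4) ≡ 226 (mod 239).
Check: 226² = 51076 ≡ 169 (mod 239). The two roots are 13 and 226.

13, 226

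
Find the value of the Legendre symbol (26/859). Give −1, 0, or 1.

Euler's criterion: (26/859) ≡ 26^429 (mod 859).
26^2 ≡ 676 (mod 859)
26^4 ≡ 847 (mod 859)
26^8 ≡ 144 (mod 859)
26^16 ≡ 120 (mod 859)
26^32 ≡ 656 (mod 859)
26^64 ≡ 836 (mod 859)
26^128 ≡ 529 (mod 859)
26^256 ≡ 666 (mod 859)
26^429 = 26^(256+128+32+8+4+1) ≡ 858 (mod 859).
Result is 858 ≡ −1, so (26/859) = −1.

-1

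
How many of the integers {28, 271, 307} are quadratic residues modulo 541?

2

(28/541) = +1 → QR.
(271/541) = -1 → non-residue.
(307/541) = +1 → QR.
Total quadratic residues among the 3: 2.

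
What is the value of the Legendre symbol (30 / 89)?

-1

Pull out 2: since 89 ≡ 1 (mod 8), (2/89) = +1.
Reciprocity: 15 ≡ 3 and 89 ≡ 1 (mod 4), so (15/89) = +(89/15).
Reduce top mod 15: now compute (14/15).
Pull out 2: since 15 ≡ 7 (mod 8), (2/15) = +1.
Reciprocity: 7 ≡ 3 and 15 ≡ 3 (mod 4), so (7/15) = −(15/7).
Reduce top mod 7: now compute (1/7).
Reached (1/7) = 1. Collecting the sign flips along the way, the symbol is -1.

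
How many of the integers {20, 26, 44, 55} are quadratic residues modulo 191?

2

(20/191) = +1 → QR.
(26/191) = +1 → QR.
(44/191) = -1 → non-residue.
(55/191) = -1 → non-residue.
Total quadratic residues among the 4: 2.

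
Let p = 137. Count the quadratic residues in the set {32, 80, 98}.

2

(32/137) = +1 → QR.
(80/137) = -1 → non-residue.
(98/137) = +1 → QR.
Total quadratic residues among the 3: 2.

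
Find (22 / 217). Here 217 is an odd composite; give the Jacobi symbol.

-1

Pull out 2: since 217 ≡ 1 (mod 8), (2/217) = +1.
Reciprocity: 11 ≡ 3 and 217 ≡ 1 (mod 4), so (11/217) = +(217/11).
Reduce top mod 11: now compute (8/11).
Pull out 2^3: since 11 ≡ 3 (mod 8), (2/11) = -1, so (2/11)^3 = -1.
Reached (1/11) = 1. Collecting the sign flips along the way, the symbol is -1.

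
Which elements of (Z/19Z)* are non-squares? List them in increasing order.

2,3,8,10,12,13,14,15,18

Square k = 1,…,9 (k and 19−k give the same square):
1²=1, 2²=4, 3²=9, 4²=16, 5²≡6, 6²≡17, 7²≡11, 8²≡7, 9²≡5 (mod 19).
The residues are {1, 4, 5, 6, 7, 9, 11, 16, 17}; the non-residues are the remaining 9 nonzero classes.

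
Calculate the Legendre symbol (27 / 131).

Reciprocity: 27 ≡ 3 and 131 ≡ 3 (mod 4), so (27/131) = −(131/27).
Reduce top mod 27: now compute (23/27).
Reciprocity: 23 ≡ 3 and 27 ≡ 3 (mod 4), so (23/27) = −(27/23).
Reduce top mod 23: now compute (4/23).
Pull out 2^2: since 23 ≡ 7 (mod 8), (2/23) = +1, so (2/23)^2 = +1.
Reached (1/23) = 1. Collecting the sign flips along the way, the symbol is +1.

1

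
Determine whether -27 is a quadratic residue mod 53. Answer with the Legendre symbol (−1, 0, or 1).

First reduce: -27 ≡ 26 (mod 53).
Pull out 2: since 53 ≡ 5 (mod 8), (2/53) = -1.
Reciprocity: 13 ≡ 1 and 53 ≡ 1 (mod 4), so (13/53) = +(53/13).
Reduce top mod 13: now compute (1/13).
Reached (1/13) = 1. Collecting the sign flips along the way, the symbol is -1.

-1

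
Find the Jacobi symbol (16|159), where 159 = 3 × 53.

1

Pull out 2^4: since 159 ≡ 7 (mod 8), (2/159) = +1, so (2/159)^4 = +1.
Reached (1/159) = 1. Collecting the sign flips along the way, the symbol is +1.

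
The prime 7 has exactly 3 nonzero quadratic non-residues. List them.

Square k = 1,…,3 (k and 7−k give the same square):
1²=1, 2²=4, 3²≡2 (mod 7).
The residues are {1, 2, 4}; the non-residues are the remaining 3 nonzero classes.

3, 5, 6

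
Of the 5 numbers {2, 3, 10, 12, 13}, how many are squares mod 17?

2

(2/17) = +1 → QR.
(3/17) = -1 → non-residue.
(10/17) = -1 → non-residue.
(12/17) = -1 → non-residue.
(13/17) = +1 → QR.
Total quadratic residues among the 5: 2.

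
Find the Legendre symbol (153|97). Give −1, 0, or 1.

First reduce: 153 ≡ 56 (mod 97).
Pull out 2^3: since 97 ≡ 1 (mod 8), (2/97) = +1, so (2/97)^3 = +1.
Reciprocity: 7 ≡ 3 and 97 ≡ 1 (mod 4), so (7/97) = +(97/7).
Reduce top mod 7: now compute (6/7).
Pull out 2: since 7 ≡ 7 (mod 8), (2/7) = +1.
Reciprocity: 3 ≡ 3 and 7 ≡ 3 (mod 4), so (3/7) = −(7/3).
Reduce top mod 3: now compute (1/3).
Reached (1/3) = 1. Collecting the sign flips along the way, the symbol is -1.

-1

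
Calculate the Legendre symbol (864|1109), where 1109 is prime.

Euler's criterion: (864/1109) ≡ 864^554 (mod 1109).
864^2 ≡ 139 (mod 1109)
864^4 ≡ 468 (mod 1109)
864^8 ≡ 551 (mod 1109)
864^16 ≡ 844 (mod 1109)
864^32 ≡ 358 (mod 1109)
864^64 ≡ 629 (mod 1109)
864^128 ≡ 837 (mod 1109)
864^256 ≡ 790 (mod 1109)
864^512 ≡ 842 (mod 1109)
864^554 = 864^(512+32+8+2) ≡ 1 (mod 1109).
Result is 1, so (864/1109) = 1.

1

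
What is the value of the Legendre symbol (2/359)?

1

Pull out 2: since 359 ≡ 7 (mod 8), (2/359) = +1.
Reached (1/359) = 1. Collecting the sign flips along the way, the symbol is +1.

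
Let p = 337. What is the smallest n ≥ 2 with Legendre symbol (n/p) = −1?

(2/337) = +1, so 2 is a residue.
(3/337) = +1, so 3 is a residue.
(4/337) = +1, so 4 is a residue.
(5/337) = −1, so 5 is the smallest positive non-residue mod 337.

5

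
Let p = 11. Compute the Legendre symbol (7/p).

-1

Reciprocity: 7 ≡ 3 and 11 ≡ 3 (mod 4), so (7/11) = −(11/7).
Reduce top mod 7: now compute (4/7).
Pull out 2^2: since 7 ≡ 7 (mod 8), (2/7) = +1, so (2/7)^2 = +1.
Reached (1/7) = 1. Collecting the sign flips along the way, the symbol is -1.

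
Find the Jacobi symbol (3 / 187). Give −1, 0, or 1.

Reciprocity: 3 ≡ 3 and 187 ≡ 3 (mod 4), so (3/187) = −(187/3).
Reduce top mod 3: now compute (1/3).
Reached (1/3) = 1. Collecting the sign flips along the way, the symbol is -1.

-1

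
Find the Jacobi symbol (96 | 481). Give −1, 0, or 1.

Pull out 2^5: since 481 ≡ 1 (mod 8), (2/481) = +1, so (2/481)^5 = +1.
Reciprocity: 3 ≡ 3 and 481 ≡ 1 (mod 4), so (3/481) = +(481/3).
Reduce top mod 3: now compute (1/3).
Reached (1/3) = 1. Collecting the sign flips along the way, the symbol is +1.

1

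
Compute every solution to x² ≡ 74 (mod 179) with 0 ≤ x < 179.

49, 130

Since 179 ≡ 3 (mod 4), a square root of 74 is 74^((179+1)/4) = 74^45 mod 179.
Repeated squaring: 74^2≡106, 74^4≡138, 74^8≡70, 74^16≡67, 74^32≡14 (mod 179).
74^45 = 74^(32+8+4+1) ≡ 49 (mod 179).
Check: 49² = 2401 ≡ 74 (mod 179). The two roots are 49 and 130.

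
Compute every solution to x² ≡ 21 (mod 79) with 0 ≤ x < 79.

10, 69

Since 79 ≡ 3 (mod 4), a square root of 21 is 21^((79+1)/4) = 21^20 mod 79.
Repeated squaring: 21^2≡46, 21^4≡62, 21^8≡52, 21^16≡18 (mod 79).
21^20 = 21^(16+4) ≡ 10 (mod 79).
Check: 10² = 100 ≡ 21 (mod 79). The two roots are 10 and 69.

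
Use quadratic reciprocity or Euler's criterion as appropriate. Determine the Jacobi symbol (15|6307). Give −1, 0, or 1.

Reciprocity: 15 ≡ 3 and 6307 ≡ 3 (mod 4), so (15/6307) = −(6307/15).
Reduce top mod 15: now compute (7/15).
Reciprocity: 7 ≡ 3 and 15 ≡ 3 (mod 4), so (7/15) = −(15/7).
Reduce top mod 7: now compute (1/7).
Reached (1/7) = 1. Collecting the sign flips along the way, the symbol is +1.

1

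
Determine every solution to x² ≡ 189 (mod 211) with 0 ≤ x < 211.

Since 211 ≡ 3 (mod 4), a square root of 189 is 189^((211+1)/4) = 189^53 mod 211.
Repeated squaring: 189^2≡62, 189^4≡46, 189^8≡6, 189^16≡36, 189^32≡30 (mod 211).
189^53 = 189^(32+16+4+1) ≡ 20 (mod 211).
Check: 20² = 400 ≡ 189 (mod 211). The two roots are 20 and 191.

20, 191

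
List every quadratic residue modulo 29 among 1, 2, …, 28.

1,4,5,6,7,9,13,16,20,22,23,24,25,28

Square k = 1,…,14 (k and 29−k give the same square):
1²=1, 2²=4, 3²=9, 4²=16, 5²=25, 6²≡7, 7²≡20, 8²≡6, 9²≡23, 10²≡13, 11²≡5, 12²≡28, 13²≡24, 14²≡22 (mod 29).
So the quadratic residues mod 29 are {1, 4, 5, 6, 7, 9, 13, 16, 20, 22, 23, 24, 25, 28}.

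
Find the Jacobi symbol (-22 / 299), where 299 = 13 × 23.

1

First reduce: -22 ≡ 277 (mod 299).
Reciprocity: 277 ≡ 1 and 299 ≡ 3 (mod 4), so (277/299) = +(299/277).
Reduce top mod 277: now compute (22/277).
Pull out 2: since 277 ≡ 5 (mod 8), (2/277) = -1.
Reciprocity: 11 ≡ 3 and 277 ≡ 1 (mod 4), so (11/277) = +(277/11).
Reduce top mod 11: now compute (2/11).
Pull out 2: since 11 ≡ 3 (mod 8), (2/11) = -1.
Reached (1/11) = 1. Collecting the sign flips along the way, the symbol is +1.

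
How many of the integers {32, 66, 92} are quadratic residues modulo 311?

(32/311) = +1 → QR.
(66/311) = -1 → non-residue.
(92/311) = -1 → non-residue.
Total quadratic residues among the 3: 1.

1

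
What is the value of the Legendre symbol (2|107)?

-1

Pull out 2: since 107 ≡ 3 (mod 8), (2/107) = -1.
Reached (1/107) = 1. Collecting the sign flips along the way, the symbol is -1.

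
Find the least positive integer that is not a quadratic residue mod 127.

(2/127) = +1, so 2 is a residue.
(3/127) = −1, so 3 is the smallest positive non-residue mod 127.

3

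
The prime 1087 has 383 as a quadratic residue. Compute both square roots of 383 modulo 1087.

Since 1087 ≡ 3 (mod 4), a square root of 383 is 383^((1087+1)/4) = 383^272 mod 1087.
Repeated squaring: 383^2≡1031, 383^4≡962, 383^8≡407, 383^16≡425, 383^32≡183, 383^64≡879, 383^128≡871, 383^256≡1002 (mod 1087).
383^272 = 383^(256+16) ≡ 833 (mod 1087).
Check: 833² = 693889 ≡ 383 (mod 1087). The two roots are 254 and 833.

254, 833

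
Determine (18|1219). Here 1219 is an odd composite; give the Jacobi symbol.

Pull out 2: since 1219 ≡ 3 (mod 8), (2/1219) = -1.
Reciprocity: 9 ≡ 1 and 1219 ≡ 3 (mod 4), so (9/1219) = +(1219/9).
Reduce top mod 9: now compute (4/9).
Pull out 2^2: since 9 ≡ 1 (mod 8), (2/9) = +1, so (2/9)^2 = +1.
Reached (1/9) = 1. Collecting the sign flips along the way, the symbol is -1.

-1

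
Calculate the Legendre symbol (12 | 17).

-1

Pull out 2^2: since 17 ≡ 1 (mod 8), (2/17) = +1, so (2/17)^2 = +1.
Reciprocity: 3 ≡ 3 and 17 ≡ 1 (mod 4), so (3/17) = +(17/3).
Reduce top mod 3: now compute (2/3).
Pull out 2: since 3 ≡ 3 (mod 8), (2/3) = -1.
Reached (1/3) = 1. Collecting the sign flips along the way, the symbol is -1.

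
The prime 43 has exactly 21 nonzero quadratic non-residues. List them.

2 3 5 7 8 12 18 19 20 22 26 27 28 29 30 32 33 34 37 39 42

Square k = 1,…,21 (k and 43−k give the same square):
1²=1, 2²=4, 3²=9, 4²=16, 5²=25, 6²=36, 7²≡6, 8²≡21, 9²≡38, 10²≡14, 11²≡35, 12²≡15, 13²≡40, 14²≡24, 15²≡10, 16²≡41, 17²≡31, 18²≡23, 19²≡17, 20²≡13, 21²≡11 (mod 43).
The residues are {1, 4, 6, 9, 10, 11, 13, 14, 15, 16, 17, 21, 23, 24, 25, 31, 35, 36, 38, 40, 41}; the non-residues are the remaining 21 nonzero classes.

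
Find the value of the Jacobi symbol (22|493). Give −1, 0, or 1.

-1

Pull out 2: since 493 ≡ 5 (mod 8), (2/493) = -1.
Reciprocity: 11 ≡ 3 and 493 ≡ 1 (mod 4), so (11/493) = +(493/11).
Reduce top mod 11: now compute (9/11).
Reciprocity: 9 ≡ 1 and 11 ≡ 3 (mod 4), so (9/11) = +(11/9).
Reduce top mod 9: now compute (2/9).
Pull out 2: since 9 ≡ 1 (mod 8), (2/9) = +1.
Reached (1/9) = 1. Collecting the sign flips along the way, the symbol is -1.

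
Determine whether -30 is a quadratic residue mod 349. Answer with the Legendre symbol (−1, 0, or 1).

-1

Euler's criterion: (-30/349) ≡ 319^174 (mod 349).
319^2 ≡ 202 (mod 349)
319^4 ≡ 320 (mod 349)
319^8 ≡ 143 (mod 349)
319^16 ≡ 207 (mod 349)
319^32 ≡ 271 (mod 349)
319^64 ≡ 151 (mod 349)
319^128 ≡ 116 (mod 349)
319^174 = 319^(128+32+8+4+2) ≡ 348 (mod 349).
Result is 348 ≡ −1, so (-30/349) = −1.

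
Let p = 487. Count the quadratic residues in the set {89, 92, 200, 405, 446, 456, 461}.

(89/487) = +1 → QR.
(92/487) = -1 → non-residue.
(200/487) = +1 → QR.
(405/487) = -1 → non-residue.
(446/487) = -1 → non-residue.
(456/487) = -1 → non-residue.
(461/487) = +1 → QR.
Total quadratic residues among the 7: 3.

3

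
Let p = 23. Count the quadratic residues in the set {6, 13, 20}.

2

(6/23) = +1 → QR.
(13/23) = +1 → QR.
(20/23) = -1 → non-residue.
Total quadratic residues among the 3: 2.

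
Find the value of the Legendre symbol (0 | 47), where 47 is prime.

0

Top reduces to 0: gcd > 1, so the symbol is 0.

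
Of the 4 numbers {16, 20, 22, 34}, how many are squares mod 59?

3

(16/59) = +1 → QR.
(20/59) = +1 → QR.
(22/59) = +1 → QR.
(34/59) = -1 → non-residue.
Total quadratic residues among the 4: 3.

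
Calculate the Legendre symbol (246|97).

-1

First reduce: 246 ≡ 52 (mod 97).
Pull out 2^2: since 97 ≡ 1 (mod 8), (2/97) = +1, so (2/97)^2 = +1.
Reciprocity: 13 ≡ 1 and 97 ≡ 1 (mod 4), so (13/97) = +(97/13).
Reduce top mod 13: now compute (6/13).
Pull out 2: since 13 ≡ 5 (mod 8), (2/13) = -1.
Reciprocity: 3 ≡ 3 and 13 ≡ 1 (mod 4), so (3/13) = +(13/3).
Reduce top mod 3: now compute (1/3).
Reached (1/3) = 1. Collecting the sign flips along the way, the symbol is -1.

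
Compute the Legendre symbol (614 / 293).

-1

First reduce: 614 ≡ 28 (mod 293).
Pull out 2^2: since 293 ≡ 5 (mod 8), (2/293) = -1, so (2/293)^2 = +1.
Reciprocity: 7 ≡ 3 and 293 ≡ 1 (mod 4), so (7/293) = +(293/7).
Reduce top mod 7: now compute (6/7).
Pull out 2: since 7 ≡ 7 (mod 8), (2/7) = +1.
Reciprocity: 3 ≡ 3 and 7 ≡ 3 (mod 4), so (3/7) = −(7/3).
Reduce top mod 3: now compute (1/3).
Reached (1/3) = 1. Collecting the sign flips along the way, the symbol is -1.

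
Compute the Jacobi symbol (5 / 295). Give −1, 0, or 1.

0

Reciprocity: 5 ≡ 1 and 295 ≡ 3 (mod 4), so (5/295) = +(295/5).
Reduce top mod 5: now compute (0/5).
Top reduces to 0: gcd > 1, so the symbol is 0.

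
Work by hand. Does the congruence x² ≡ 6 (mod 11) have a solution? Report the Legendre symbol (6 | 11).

-1

Pull out 2: since 11 ≡ 3 (mod 8), (2/11) = -1.
Reciprocity: 3 ≡ 3 and 11 ≡ 3 (mod 4), so (3/11) = −(11/3).
Reduce top mod 3: now compute (2/3).
Pull out 2: since 3 ≡ 3 (mod 8), (2/3) = -1.
Reached (1/3) = 1. Collecting the sign flips along the way, the symbol is -1.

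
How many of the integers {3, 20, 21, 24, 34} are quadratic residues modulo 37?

3

(3/37) = +1 → QR.
(20/37) = -1 → non-residue.
(21/37) = +1 → QR.
(24/37) = -1 → non-residue.
(34/37) = +1 → QR.
Total quadratic residues among the 5: 3.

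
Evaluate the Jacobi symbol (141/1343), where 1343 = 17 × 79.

Reciprocity: 141 ≡ 1 and 1343 ≡ 3 (mod 4), so (141/1343) = +(1343/141).
Reduce top mod 141: now compute (74/141).
Pull out 2: since 141 ≡ 5 (mod 8), (2/141) = -1.
Reciprocity: 37 ≡ 1 and 141 ≡ 1 (mod 4), so (37/141) = +(141/37).
Reduce top mod 37: now compute (30/37).
Pull out 2: since 37 ≡ 5 (mod 8), (2/37) = -1.
Reciprocity: 15 ≡ 3 and 37 ≡ 1 (mod 4), so (15/37) = +(37/15).
Reduce top mod 15: now compute (7/15).
Reciprocity: 7 ≡ 3 and 15 ≡ 3 (mod 4), so (7/15) = −(15/7).
Reduce top mod 7: now compute (1/7).
Reached (1/7) = 1. Collecting the sign flips along the way, the symbol is -1.

-1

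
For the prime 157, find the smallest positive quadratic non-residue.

2

(2/157) = −1, so 2 is the smallest positive non-residue mod 157.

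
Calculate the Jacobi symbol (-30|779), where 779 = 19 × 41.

First reduce: -30 ≡ 749 (mod 779).
Reciprocity: 749 ≡ 1 and 779 ≡ 3 (mod 4), so (749/779) = +(779/749).
Reduce top mod 749: now compute (30/749).
Pull out 2: since 749 ≡ 5 (mod 8), (2/749) = -1.
Reciprocity: 15 ≡ 3 and 749 ≡ 1 (mod 4), so (15/749) = +(749/15).
Reduce top mod 15: now compute (14/15).
Pull out 2: since 15 ≡ 7 (mod 8), (2/15) = +1.
Reciprocity: 7 ≡ 3 and 15 ≡ 3 (mod 4), so (7/15) = −(15/7).
Reduce top mod 7: now compute (1/7).
Reached (1/7) = 1. Collecting the sign flips along the way, the symbol is +1.

1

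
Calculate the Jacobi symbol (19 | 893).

Reciprocity: 19 ≡ 3 and 893 ≡ 1 (mod 4), so (19/893) = +(893/19).
Reduce top mod 19: now compute (0/19).
Top reduces to 0: gcd > 1, so the symbol is 0.

0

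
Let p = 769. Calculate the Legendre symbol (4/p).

1

Euler's criterion: (4/769) ≡ 4^384 (mod 769).
4^2 ≡ 16 (mod 769)
4^4 ≡ 256 (mod 769)
4^8 ≡ 171 (mod 769)
4^16 ≡ 19 (mod 769)
4^32 ≡ 361 (mod 769)
4^64 ≡ 360 (mod 769)
4^128 ≡ 408 (mod 769)
4^256 ≡ 360 (mod 769)
4^384 = 4^(256+128) ≡ 1 (mod 769).
Result is 1, so (4/769) = 1.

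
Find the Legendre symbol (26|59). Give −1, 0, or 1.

Pull out 2: since 59 ≡ 3 (mod 8), (2/59) = -1.
Reciprocity: 13 ≡ 1 and 59 ≡ 3 (mod 4), so (13/59) = +(59/13).
Reduce top mod 13: now compute (7/13).
Reciprocity: 7 ≡ 3 and 13 ≡ 1 (mod 4), so (7/13) = +(13/7).
Reduce top mod 7: now compute (6/7).
Pull out 2: since 7 ≡ 7 (mod 8), (2/7) = +1.
Reciprocity: 3 ≡ 3 and 7 ≡ 3 (mod 4), so (3/7) = −(7/3).
Reduce top mod 3: now compute (1/3).
Reached (1/3) = 1. Collecting the sign flips along the way, the symbol is +1.

1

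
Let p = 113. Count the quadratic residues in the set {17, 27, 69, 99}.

2

(17/113) = -1 → non-residue.
(27/113) = -1 → non-residue.
(69/113) = +1 → QR.
(99/113) = +1 → QR.
Total quadratic residues among the 4: 2.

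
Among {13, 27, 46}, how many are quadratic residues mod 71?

1

(13/71) = -1 → non-residue.
(27/71) = +1 → QR.
(46/71) = -1 → non-residue.
Total quadratic residues among the 3: 1.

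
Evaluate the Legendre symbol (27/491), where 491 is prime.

Euler's criterion: (27/491) ≡ 27^245 (mod 491).
27^2 ≡ 238 (mod 491)
27^4 ≡ 179 (mod 491)
27^8 ≡ 126 (mod 491)
27^16 ≡ 164 (mod 491)
27^32 ≡ 382 (mod 491)
27^64 ≡ 97 (mod 491)
27^128 ≡ 80 (mod 491)
27^245 = 27^(128+64+32+16+4+1) ≡ 1 (mod 491).
Result is 1, so (27/491) = 1.

1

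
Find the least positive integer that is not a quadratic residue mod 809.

(2/809) = +1, so 2 is a residue.
(3/809) = −1, so 3 is the smallest positive non-residue mod 809.

3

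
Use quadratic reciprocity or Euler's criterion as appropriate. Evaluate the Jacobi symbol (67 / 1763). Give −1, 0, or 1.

-1

Reciprocity: 67 ≡ 3 and 1763 ≡ 3 (mod 4), so (67/1763) = −(1763/67).
Reduce top mod 67: now compute (21/67).
Reciprocity: 21 ≡ 1 and 67 ≡ 3 (mod 4), so (21/67) = +(67/21).
Reduce top mod 21: now compute (4/21).
Pull out 2^2: since 21 ≡ 5 (mod 8), (2/21) = -1, so (2/21)^2 = +1.
Reached (1/21) = 1. Collecting the sign flips along the way, the symbol is -1.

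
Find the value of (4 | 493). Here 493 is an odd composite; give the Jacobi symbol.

Pull out 2^2: since 493 ≡ 5 (mod 8), (2/493) = -1, so (2/493)^2 = +1.
Reached (1/493) = 1. Collecting the sign flips along the way, the symbol is +1.

1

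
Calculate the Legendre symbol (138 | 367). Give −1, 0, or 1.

Euler's criterion: (138/367) ≡ 138^183 (mod 367).
138^2 ≡ 327 (mod 367)
138^4 ≡ 132 (mod 367)
138^8 ≡ 175 (mod 367)
138^16 ≡ 164 (mod 367)
138^32 ≡ 105 (mod 367)
138^64 ≡ 15 (mod 367)
138^128 ≡ 225 (mod 367)
138^183 = 138^(128+32+16+4+2+1) ≡ 366 (mod 367).
Result is 366 ≡ −1, so (138/367) = −1.

-1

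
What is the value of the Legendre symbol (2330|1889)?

1

First reduce: 2330 ≡ 441 (mod 1889).
Reciprocity: 441 ≡ 1 and 1889 ≡ 1 (mod 4), so (441/1889) = +(1889/441).
Reduce top mod 441: now compute (125/441).
Reciprocity: 125 ≡ 1 and 441 ≡ 1 (mod 4), so (125/441) = +(441/125).
Reduce top mod 125: now compute (66/125).
Pull out 2: since 125 ≡ 5 (mod 8), (2/125) = -1.
Reciprocity: 33 ≡ 1 and 125 ≡ 1 (mod 4), so (33/125) = +(125/33).
Reduce top mod 33: now compute (26/33).
Pull out 2: since 33 ≡ 1 (mod 8), (2/33) = +1.
Reciprocity: 13 ≡ 1 and 33 ≡ 1 (mod 4), so (13/33) = +(33/13).
Reduce top mod 13: now compute (7/13).
Reciprocity: 7 ≡ 3 and 13 ≡ 1 (mod 4), so (7/13) = +(13/7).
Reduce top mod 7: now compute (6/7).
Pull out 2: since 7 ≡ 7 (mod 8), (2/7) = +1.
Reciprocity: 3 ≡ 3 and 7 ≡ 3 (mod 4), so (3/7) = −(7/3).
Reduce top mod 3: now compute (1/3).
Reached (1/3) = 1. Collecting the sign flips along the way, the symbol is +1.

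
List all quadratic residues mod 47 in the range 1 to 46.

Square k = 1,…,23 (k and 47−k give the same square):
1²=1, 2²=4, 3²=9, 4²=16, 5²=25, 6²=36, 7²≡2, 8²≡17, 9²≡34, 10²≡6, 11²≡27, 12²≡3, 13²≡28, 14²≡8, 15²≡37, 16²≡21, 17²≡7, 18²≡42, 19²≡32, 20²≡24, 21²≡18, 22²≡14, 23²≡12 (mod 47).
So the quadratic residues mod 47 are {1, 2, 3, 4, 6, 7, 8, 9, 12, 14, 16, 17, 18, 21, 24, 25, 27, 28, 32, 34, 36, 37, 42}.

1 2 3 4 6 7 8 9 12 14 16 17 18 21 24 25 27 28 32 34 36 37 42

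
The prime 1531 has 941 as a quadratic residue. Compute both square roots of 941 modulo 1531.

477, 1054

Since 1531 ≡ 3 (mod 4), a square root of 941 is 941^((1531+1)/4) = 941^383 mod 1531.
Repeated squaring: 941^2≡563, 941^4≡52, 941^8≡1173, 941^16≡1091, 941^32≡694, 941^64≡902, 941^128≡643, 941^256≡79 (mod 1531).
941^383 = 941^(256+64+32+16+8+4+2+1) ≡ 477 (mod 1531).
Check: 477² = 227529 ≡ 941 (mod 1531). The two roots are 477 and 1054.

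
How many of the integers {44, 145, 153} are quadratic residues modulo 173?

0

(44/173) = -1 → non-residue.
(145/173) = -1 → non-residue.
(153/173) = -1 → non-residue.
Total quadratic residues among the 3: 0.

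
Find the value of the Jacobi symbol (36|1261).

1

Pull out 2^2: since 1261 ≡ 5 (mod 8), (2/1261) = -1, so (2/1261)^2 = +1.
Reciprocity: 9 ≡ 1 and 1261 ≡ 1 (mod 4), so (9/1261) = +(1261/9).
Reduce top mod 9: now compute (1/9).
Reached (1/9) = 1. Collecting the sign flips along the way, the symbol is +1.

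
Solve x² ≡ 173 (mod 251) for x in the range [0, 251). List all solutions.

Since 251 ≡ 3 (mod 4), a square root of 173 is 173^((251+1)/4) = 173^63 mod 251.
Repeated squaring: 173^2≡60, 173^4≡86, 173^8≡117, 173^16≡135, 173^32≡153 (mod 251).
173^63 = 173^(32+16+8+4+2+1) ≡ 115 (mod 251).
Check: 115² = 13225 ≡ 173 (mod 251). The two roots are 115 and 136.

115, 136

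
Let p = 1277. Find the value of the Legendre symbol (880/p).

-1

Pull out 2^4: since 1277 ≡ 5 (mod 8), (2/1277) = -1, so (2/1277)^4 = +1.
Reciprocity: 55 ≡ 3 and 1277 ≡ 1 (mod 4), so (55/1277) = +(1277/55).
Reduce top mod 55: now compute (12/55).
Pull out 2^2: since 55 ≡ 7 (mod 8), (2/55) = +1, so (2/55)^2 = +1.
Reciprocity: 3 ≡ 3 and 55 ≡ 3 (mod 4), so (3/55) = −(55/3).
Reduce top mod 3: now compute (1/3).
Reached (1/3) = 1. Collecting the sign flips along the way, the symbol is -1.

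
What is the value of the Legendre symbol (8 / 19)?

Pull out 2^3: since 19 ≡ 3 (mod 8), (2/19) = -1, so (2/19)^3 = -1.
Reached (1/19) = 1. Collecting the sign flips along the way, the symbol is -1.

-1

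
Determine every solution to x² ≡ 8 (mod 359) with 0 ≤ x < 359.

Since 359 ≡ 3 (mod 4), a square root of 8 is 8^((359+1)/4) = 8^90 mod 359.
Repeated squaring: 8^2≡64, 8^4≡147, 8^8≡69, 8^16≡94, 8^32≡220, 8^64≡294 (mod 359).
8^90 = 8^(64+16+8+2) ≡ 321 (mod 359).
Check: 321² = 103041 ≡ 8 (mod 359). The two roots are 38 and 321.

38, 321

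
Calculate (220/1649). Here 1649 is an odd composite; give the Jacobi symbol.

Pull out 2^2: since 1649 ≡ 1 (mod 8), (2/1649) = +1, so (2/1649)^2 = +1.
Reciprocity: 55 ≡ 3 and 1649 ≡ 1 (mod 4), so (55/1649) = +(1649/55).
Reduce top mod 55: now compute (54/55).
Pull out 2: since 55 ≡ 7 (mod 8), (2/55) = +1.
Reciprocity: 27 ≡ 3 and 55 ≡ 3 (mod 4), so (27/55) = −(55/27).
Reduce top mod 27: now compute (1/27).
Reached (1/27) = 1. Collecting the sign flips along the way, the symbol is -1.

-1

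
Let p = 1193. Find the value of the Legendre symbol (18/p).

Pull out 2: since 1193 ≡ 1 (mod 8), (2/1193) = +1.
Reciprocity: 9 ≡ 1 and 1193 ≡ 1 (mod 4), so (9/1193) = +(1193/9).
Reduce top mod 9: now compute (5/9).
Reciprocity: 5 ≡ 1 and 9 ≡ 1 (mod 4), so (5/9) = +(9/5).
Reduce top mod 5: now compute (4/5).
Pull out 2^2: since 5 ≡ 5 (mod 8), (2/5) = -1, so (2/5)^2 = +1.
Reached (1/5) = 1. Collecting the sign flips along the way, the symbol is +1.

1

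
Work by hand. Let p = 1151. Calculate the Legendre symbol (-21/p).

First reduce: -21 ≡ 1130 (mod 1151).
Pull out 2: since 1151 ≡ 7 (mod 8), (2/1151) = +1.
Reciprocity: 565 ≡ 1 and 1151 ≡ 3 (mod 4), so (565/1151) = +(1151/565).
Reduce top mod 565: now compute (21/565).
Reciprocity: 21 ≡ 1 and 565 ≡ 1 (mod 4), so (21/565) = +(565/21).
Reduce top mod 21: now compute (19/21).
Reciprocity: 19 ≡ 3 and 21 ≡ 1 (mod 4), so (19/21) = +(21/19).
Reduce top mod 19: now compute (2/19).
Pull out 2: since 19 ≡ 3 (mod 8), (2/19) = -1.
Reached (1/19) = 1. Collecting the sign flips along the way, the symbol is -1.

-1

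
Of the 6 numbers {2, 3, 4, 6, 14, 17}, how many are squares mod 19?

(2/19) = -1 → non-residue.
(3/19) = -1 → non-residue.
(4/19) = +1 → QR.
(6/19) = +1 → QR.
(14/19) = -1 → non-residue.
(17/19) = +1 → QR.
Total quadratic residues among the 6: 3.

3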